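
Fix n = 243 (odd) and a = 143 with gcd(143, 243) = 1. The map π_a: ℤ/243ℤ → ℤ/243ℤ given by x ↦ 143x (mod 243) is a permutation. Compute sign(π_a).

-1

Trace 82: π^k(82) = [82, 62, 118, 107, 235, 71, 190] for k=0..6.
14 cycles of lengths [54, 54, 54, 18, 18, 18, 6, 6, 6, 2, 2, 2, 2, 1].
Σ(ℓ_i−1) = 243−14 = 229; sign = (−1)^229 = -1.
Via Zolotarev, sign(π_{143}) = (143|243) = -1.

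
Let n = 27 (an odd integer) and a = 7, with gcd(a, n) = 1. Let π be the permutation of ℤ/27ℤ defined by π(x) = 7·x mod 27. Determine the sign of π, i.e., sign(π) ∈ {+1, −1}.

+1

Trace 1: π^k(1) = [1, 7, 22, 19, 25, 13, 10] for k=0..6.
The orbit structure of x ↦ 7x mod 27: 7 orbits of sizes [9, 9, 3, 3, 1, 1, 1].
Σ(ℓ_i−1) = 27−7 = 20; sign = (−1)^20 = +1.
Check: (7/27) = +1 by Zolotarev.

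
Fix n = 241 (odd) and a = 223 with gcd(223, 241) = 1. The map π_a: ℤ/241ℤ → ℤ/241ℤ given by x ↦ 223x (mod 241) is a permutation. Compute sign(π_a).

Orbit of 135 under x↦223x: [135, 221, 119, 27, 237, 72, 150]… (length divides ord_241(223)).
π_223 has 3 disjoint cycles with lengths [120, 120, 1] on {0,…,240}.
3 cycles on 241: each ℓ→(−1)^(ℓ−1), product (−1)^238 = +1.

+1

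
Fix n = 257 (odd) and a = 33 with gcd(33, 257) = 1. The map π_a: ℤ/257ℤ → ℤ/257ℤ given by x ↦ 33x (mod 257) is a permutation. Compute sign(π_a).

Trace 3: π^k(3) = [3, 99, 183, 128, 112, 98, 150] for k=0..6.
2 cycles of lengths [256, 1].
sign(π) = (−1)^{n − #cycles} = (−1)^{257−2} = (−1)^255 = -1.
Check: (33/257) = -1 by Zolotarev.

-1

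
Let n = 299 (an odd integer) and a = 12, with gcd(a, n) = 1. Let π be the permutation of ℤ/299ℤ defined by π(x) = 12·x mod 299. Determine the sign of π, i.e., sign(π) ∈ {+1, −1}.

Trace 170: π^k(170) = [170, 246, 261, 142, 209, 116, 196] for k=0..6.
The orbit structure of x ↦ 12x mod 299: 21 orbits of sizes [22, 22, 22, 22, 22, 22, 22, 22, 22, 22, 22, 22, 11, 11, 2, 2, 2, 2, 2, 2, 1].
sign(π) = (−1)^{n − #cycles} = (−1)^{299−21} = (−1)^278 = +1.
Zolotarev: (12|299) = +1, matching the cycle-count sign.

+1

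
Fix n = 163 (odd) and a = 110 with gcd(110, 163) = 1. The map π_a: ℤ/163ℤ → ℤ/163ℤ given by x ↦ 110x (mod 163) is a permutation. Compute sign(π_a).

-1

Trace 104: π^k(104) = [104, 30, 40, 162, 53, 125, 58] for k=0..6.
Decompose π into cycles: lengths [18, 18, 18, 18, 18, 18, 18, 18, 18, 1] (10 cycles, including the fixed point 0).
Σ(ℓ_i−1) = 163−10 = 153; sign = (−1)^153 = -1.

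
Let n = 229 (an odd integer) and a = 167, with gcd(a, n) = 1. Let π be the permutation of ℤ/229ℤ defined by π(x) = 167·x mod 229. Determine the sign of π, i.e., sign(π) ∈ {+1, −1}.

+1

Orbit of 134 under x↦167x: [134, 165, 75, 159, 218, 224, 81]… (length divides ord_229(167)).
5 cycles of lengths [57, 57, 57, 57, 1].
n − c = 229 − 5 = 224; sign = (−1)^224 = +1.
Check: (167/229) = +1 by Zolotarev.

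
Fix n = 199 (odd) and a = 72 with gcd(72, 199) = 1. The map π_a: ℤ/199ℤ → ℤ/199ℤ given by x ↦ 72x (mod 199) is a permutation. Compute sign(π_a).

+1

Orbit of 4 under x↦72x: [4, 89, 40, 94, 2, 144, 20]… (length divides ord_199(72)).
3 cycles of lengths [99, 99, 1].
With 3 cycles on 199 points, sign = (−1)^{199−3} = +1.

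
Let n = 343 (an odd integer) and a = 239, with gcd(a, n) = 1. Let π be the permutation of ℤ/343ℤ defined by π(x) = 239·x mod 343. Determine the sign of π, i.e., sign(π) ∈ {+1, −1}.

Orbit of 134 under x↦239x: [134, 127, 169, 260, 57, 246, 141]… (length divides ord_343(239)).
19 cycles of lengths [49, 49, 49, 49, 49, 49, 7, 7, 7, 7, 7, 7, 1, 1, 1, 1, 1, 1, 1].
19 cycles on 343: each ℓ→(−1)^(ℓ−1), product (−1)^324 = +1.

+1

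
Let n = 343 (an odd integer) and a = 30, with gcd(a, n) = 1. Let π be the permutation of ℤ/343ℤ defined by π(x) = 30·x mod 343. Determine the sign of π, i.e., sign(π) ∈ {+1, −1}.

Orbit of 1 under x↦30x: [1, 30, 214, 246, 177, 165, 148]… (length divides ord_343(30)).
Cycle lengths of π_30 on ℤ/343ℤ: [21, 21, 21, 21, 21, 21, 21, 21, 21, 21, 21, 21, 21, 21, 3, 3, 3, 3, 3, 3, 3, 3, 3, 3, 3, 3, 3, 3, 3, 3, 1]; 31 cycles in total.
Σ(ℓ_i−1) = 343−31 = 312; sign = (−1)^312 = +1.
The Jacobi symbol (30|343) = +1 (Zolotarev) agrees.

+1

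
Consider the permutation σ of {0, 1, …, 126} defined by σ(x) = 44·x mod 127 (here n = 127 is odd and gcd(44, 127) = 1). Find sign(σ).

+1

Orbit of 76 under x↦44x: [76, 42, 70, 32, 11, 103, 87]… (length divides ord_127(44)).
3 cycles of lengths [63, 63, 1].
Σ(ℓ_i−1) = 127−3 = 124; sign = (−1)^124 = +1.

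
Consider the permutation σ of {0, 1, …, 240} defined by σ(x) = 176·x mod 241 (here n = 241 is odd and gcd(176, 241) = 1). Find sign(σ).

-1

Trace 211: π^k(211) = [211, 22, 16, 165, 120, 153, 177] for k=0..6.
Cycle type of π: 48×5 + 1; total 6 cycles.
6 cycles on 241: each ℓ→(−1)^(ℓ−1), product (−1)^235 = -1.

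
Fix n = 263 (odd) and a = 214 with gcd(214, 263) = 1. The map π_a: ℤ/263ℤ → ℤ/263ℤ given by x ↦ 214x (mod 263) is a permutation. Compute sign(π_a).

-1

Orbit of 20 under x↦214x: [20, 72, 154, 81, 239, 124, 236]… (length divides ord_263(214)).
Cycle type of π: 262 + 1; total 2 cycles.
2 cycles on 263: each ℓ→(−1)^(ℓ−1), product (−1)^261 = -1.
Zolotarev: (214|263) = -1, matching the cycle-count sign.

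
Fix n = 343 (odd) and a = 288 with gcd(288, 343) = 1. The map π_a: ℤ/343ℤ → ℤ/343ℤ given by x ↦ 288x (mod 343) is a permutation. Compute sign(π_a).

Trace 99: π^k(99) = [99, 43, 36, 78, 169, 309, 155] for k=0..6.
Cycle lengths of π_288 on ℤ/343ℤ: [49, 49, 49, 49, 49, 49, 7, 7, 7, 7, 7, 7, 1, 1, 1, 1, 1, 1, 1]; 19 cycles in total.
19 cycles on 343: each ℓ→(−1)^(ℓ−1), product (−1)^324 = +1.
Via Zolotarev, sign(π_{288}) = (288|343) = +1.

+1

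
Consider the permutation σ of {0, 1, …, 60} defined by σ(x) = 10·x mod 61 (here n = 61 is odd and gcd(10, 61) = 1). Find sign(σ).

Start at x=58: 58 → 31 → 5 → 50 → 12 → 59 → 41 → … (one orbit).
π_10 has 2 disjoint cycles with lengths [60, 1] on {0,…,60}.
sign(π) = (−1)^{n − #cycles} = (−1)^{61−2} = (−1)^59 = -1.
Via Zolotarev, sign(π_{10}) = (10|61) = -1.

-1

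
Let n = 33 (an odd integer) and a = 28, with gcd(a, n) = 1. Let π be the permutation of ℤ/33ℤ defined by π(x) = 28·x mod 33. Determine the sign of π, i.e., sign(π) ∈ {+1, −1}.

-1

Orbit of 31 under x↦28x: [31, 10, 16, 19, 4, 13, 1]… (length divides ord_33(28)).
The orbit structure of x ↦ 28x mod 33: 6 orbits of sizes [10, 10, 10, 1, 1, 1].
With 6 cycles on 33 points, sign = (−1)^{33−6} = -1.
Check: (28/33) = -1 by Zolotarev.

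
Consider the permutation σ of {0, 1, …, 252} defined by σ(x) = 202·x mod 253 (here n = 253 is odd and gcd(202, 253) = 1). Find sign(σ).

+1

Start at x=246: 246 → 104 → 9 → 47 → 133 → 48 → 82 → … (one orbit).
Cycle lengths of π_202 on ℤ/253ℤ: [55, 55, 55, 55, 11, 11, 5, 5, 1]; 9 cycles in total.
Σ(ℓ_i−1) = 253−9 = 244; sign = (−1)^244 = +1.
The Jacobi symbol (202|253) = +1 (Zolotarev) agrees.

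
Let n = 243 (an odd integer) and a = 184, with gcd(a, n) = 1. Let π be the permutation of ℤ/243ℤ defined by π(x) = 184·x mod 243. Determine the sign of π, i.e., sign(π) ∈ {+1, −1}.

+1

Trace 73: π^k(73) = [73, 67, 178, 190, 211, 187, 145] for k=0..6.
Decompose π into cycles: lengths [81, 81, 27, 27, 9, 9, 3, 3, 1, 1, 1] (11 cycles, including the fixed point 0).
243 − 11 = 232 transpositions; sign(π) = (−1)^232 = +1.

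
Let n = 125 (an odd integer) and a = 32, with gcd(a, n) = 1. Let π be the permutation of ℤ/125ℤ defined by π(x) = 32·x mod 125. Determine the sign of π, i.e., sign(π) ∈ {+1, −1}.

-1

Trace 26: π^k(26) = [26, 82, 124, 93, 101, 107, 49] for k=0..6.
Cycle lengths of π_32 on ℤ/125ℤ: [20, 20, 20, 20, 20, 4, 4, 4, 4, 4, 4, 1]; 12 cycles in total.
sign(π) = (−1)^{n − #cycles} = (−1)^{125−12} = (−1)^113 = -1.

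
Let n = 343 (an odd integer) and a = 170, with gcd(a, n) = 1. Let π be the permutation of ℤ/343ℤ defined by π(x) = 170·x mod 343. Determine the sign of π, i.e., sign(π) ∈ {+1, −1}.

Start at x=183: 183 → 240 → 326 → 197 → 219 → 186 → 64 → … (one orbit).
The orbit structure of x ↦ 170x mod 343: 7 orbits of sizes [147, 147, 21, 21, 3, 3, 1].
With 7 cycles on 343 points, sign = (−1)^{343−7} = +1.

+1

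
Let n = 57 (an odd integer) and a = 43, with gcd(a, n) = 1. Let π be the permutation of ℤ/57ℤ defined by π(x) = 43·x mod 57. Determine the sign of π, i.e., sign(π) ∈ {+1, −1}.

+1

Trace 55: π^k(55) = [55, 28, 7, 16, 4, 1, 43] for k=0..6.
The orbit structure of x ↦ 43x mod 57: 9 orbits of sizes [9, 9, 9, 9, 9, 9, 1, 1, 1].
With 9 cycles on 57 points, sign = (−1)^{57−9} = +1.
(43|57)_J = +1 (Zolotarev's lemma cross-check).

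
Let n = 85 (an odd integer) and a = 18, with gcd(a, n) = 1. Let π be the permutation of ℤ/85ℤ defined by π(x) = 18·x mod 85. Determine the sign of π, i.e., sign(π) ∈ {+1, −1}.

-1

Start at x=18: 18 → 69 → 52 → 1 → 18 (one orbit).
π_18 has 34 disjoint cycles with lengths [4, 4, 4, 4, 4, 4, 4, 4, 4, 4, 4, 4, 4, 4, 4, 4, 4, 1, 1, 1, 1, 1, 1, 1, 1, 1, 1, 1, 1, 1, 1, 1, 1, 1] on {0,…,84}.
n − c = 85 − 34 = 51; sign = (−1)^51 = -1.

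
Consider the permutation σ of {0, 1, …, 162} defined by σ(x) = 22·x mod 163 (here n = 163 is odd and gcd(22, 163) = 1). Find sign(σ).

Start at x=133: 133 → 155 → 150 → 40 → 65 → 126 → 1 → … (one orbit).
Decompose π into cycles: lengths [27, 27, 27, 27, 27, 27, 1] (7 cycles, including the fixed point 0).
7 cycles on 163: each ℓ→(−1)^(ℓ−1), product (−1)^156 = +1.

+1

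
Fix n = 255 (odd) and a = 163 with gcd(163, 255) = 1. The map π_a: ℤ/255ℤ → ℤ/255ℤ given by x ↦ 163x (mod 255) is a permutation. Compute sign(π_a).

Start at x=82: 82 → 106 → 193 → 94 → 22 → 16 → 58 → … (one orbit).
21 cycles of lengths [16, 16, 16, 16, 16, 16, 16, 16, 16, 16, 16, 16, 16, 16, 16, 4, 4, 4, 1, 1, 1].
Σ(ℓ_i−1) = 255−21 = 234; sign = (−1)^234 = +1.
(163|255)_J = +1 (Zolotarev's lemma cross-check).

+1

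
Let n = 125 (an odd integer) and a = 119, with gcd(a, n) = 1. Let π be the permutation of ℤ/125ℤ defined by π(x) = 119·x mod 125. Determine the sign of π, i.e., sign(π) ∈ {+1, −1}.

Orbit of 66 under x↦119x: [66, 104, 1, 119, 36, 34, 46]… (length divides ord_125(119)).
Decompose π into cycles: lengths [50, 50, 10, 10, 2, 2, 1] (7 cycles, including the fixed point 0).
Σ(ℓ_i−1) = 125−7 = 118; sign = (−1)^118 = +1.
Check: (119/125) = +1 by Zolotarev.

+1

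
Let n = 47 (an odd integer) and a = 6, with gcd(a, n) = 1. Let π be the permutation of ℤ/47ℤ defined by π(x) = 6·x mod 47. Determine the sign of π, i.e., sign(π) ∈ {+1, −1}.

+1

Start at x=16: 16 → 2 → 12 → 25 → 9 → 7 → 42 → … (one orbit).
The orbit structure of x ↦ 6x mod 47: 3 orbits of sizes [23, 23, 1].
47 − 3 = 44 transpositions; sign(π) = (−1)^44 = +1.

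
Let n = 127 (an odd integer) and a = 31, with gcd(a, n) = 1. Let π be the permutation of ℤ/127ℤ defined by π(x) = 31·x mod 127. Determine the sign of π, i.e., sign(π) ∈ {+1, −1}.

Start at x=11: 11 → 87 → 30 → 41 → 1 → 31 → 72 → … (one orbit).
Decompose π into cycles: lengths [63, 63, 1] (3 cycles, including the fixed point 0).
With 3 cycles on 127 points, sign = (−1)^{127−3} = +1.
The Jacobi symbol (31|127) = +1 (Zolotarev) agrees.

+1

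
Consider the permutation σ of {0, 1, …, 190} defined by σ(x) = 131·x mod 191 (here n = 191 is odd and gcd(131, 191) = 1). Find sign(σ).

-1

Trace 151: π^k(151) = [151, 108, 14, 115, 167, 103, 123] for k=0..6.
Cycle type of π: 190 + 1; total 2 cycles.
Σ(ℓ_i−1) = 191−2 = 189; sign = (−1)^189 = -1.
The Jacobi symbol (131|191) = -1 (Zolotarev) agrees.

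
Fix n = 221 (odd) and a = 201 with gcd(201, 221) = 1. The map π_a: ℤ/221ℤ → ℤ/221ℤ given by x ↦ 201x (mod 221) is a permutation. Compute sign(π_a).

Trace 163: π^k(163) = [163, 55, 5, 121, 11, 1, 201] for k=0..6.
Decompose π into cycles: lengths [48, 48, 48, 48, 16, 12, 1] (7 cycles, including the fixed point 0).
n − c = 221 − 7 = 214; sign = (−1)^214 = +1.

+1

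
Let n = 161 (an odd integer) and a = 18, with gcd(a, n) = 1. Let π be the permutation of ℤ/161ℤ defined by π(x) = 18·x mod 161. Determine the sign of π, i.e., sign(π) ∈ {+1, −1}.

+1

Trace 100: π^k(100) = [100, 29, 39, 58, 78, 116, 156] for k=0..6.
Cycle type of π: 33×4 + 11×2 + 3×2 + 1; total 9 cycles.
sign(π) = (−1)^{n − #cycles} = (−1)^{161−9} = (−1)^152 = +1.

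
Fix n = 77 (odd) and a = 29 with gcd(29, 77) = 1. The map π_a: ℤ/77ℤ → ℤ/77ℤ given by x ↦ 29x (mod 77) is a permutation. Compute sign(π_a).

-1

Start at x=15: 15 → 50 → 64 → 8 → 1 → 29 → 71 → … (one orbit).
π_29 has 14 disjoint cycles with lengths [10, 10, 10, 10, 10, 10, 10, 1, 1, 1, 1, 1, 1, 1] on {0,…,76}.
sign(π) = (−1)^{n − #cycles} = (−1)^{77−14} = (−1)^63 = -1.
Zolotarev: (29|77) = -1, matching the cycle-count sign.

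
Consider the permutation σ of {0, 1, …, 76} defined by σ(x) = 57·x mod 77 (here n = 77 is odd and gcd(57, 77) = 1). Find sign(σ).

-1

Orbit of 15 under x↦57x: [15, 8, 71, 43, 64, 29, 36]… (length divides ord_77(57)).
Cycle type of π: 10×7 + 1×7; total 14 cycles.
14 cycles on 77: each ℓ→(−1)^(ℓ−1), product (−1)^63 = -1.
(57|77)_J = -1 (Zolotarev's lemma cross-check).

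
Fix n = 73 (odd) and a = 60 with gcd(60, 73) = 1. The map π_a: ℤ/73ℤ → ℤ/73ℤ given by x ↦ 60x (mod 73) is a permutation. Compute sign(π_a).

-1

Orbit of 69 under x↦60x: [69, 52, 54, 28, 1, 60, 23]… (length divides ord_73(60)).
Cycle lengths of π_60 on ℤ/73ℤ: [72, 1]; 2 cycles in total.
2 cycles on 73: each ℓ→(−1)^(ℓ−1), product (−1)^71 = -1.
Check: (60/73) = -1 by Zolotarev.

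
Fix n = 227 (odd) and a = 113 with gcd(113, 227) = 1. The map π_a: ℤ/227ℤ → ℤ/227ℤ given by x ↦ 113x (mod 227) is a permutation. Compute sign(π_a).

+1

Start at x=43: 43 → 92 → 181 → 23 → 102 → 176 → 139 → … (one orbit).
Cycle lengths of π_113 on ℤ/227ℤ: [113, 113, 1]; 3 cycles in total.
227 − 3 = 224 transpositions; sign(π) = (−1)^224 = +1.
Zolotarev: (113|227) = +1, matching the cycle-count sign.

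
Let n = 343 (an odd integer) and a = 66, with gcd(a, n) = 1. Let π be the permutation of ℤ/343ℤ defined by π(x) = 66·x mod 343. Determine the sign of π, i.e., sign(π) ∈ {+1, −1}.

Start at x=97: 97 → 228 → 299 → 183 → 73 → 16 → 27 → … (one orbit).
Cycle type of π: 294 + 42 + 6 + 1; total 4 cycles.
With 4 cycles on 343 points, sign = (−1)^{343−4} = -1.
Via Zolotarev, sign(π_{66}) = (66|343) = -1.

-1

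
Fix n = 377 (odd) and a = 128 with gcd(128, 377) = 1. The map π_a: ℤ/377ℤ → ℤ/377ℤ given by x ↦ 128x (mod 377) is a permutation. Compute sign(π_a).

+1

Orbit of 278 under x↦128x: [278, 146, 215, 376, 249, 204, 99]… (length divides ord_377(128)).
Cycle lengths of π_128 on ℤ/377ℤ: [12, 12, 12, 12, 12, 12, 12, 12, 12, 12, 12, 12, 12, 12, 12, 12, 12, 12, 12, 12, 12, 12, 12, 12, 12, 12, 12, 12, 12, 4, 4, 4, 4, 4, 4, 4, 1]; 37 cycles in total.
Σ(ℓ_i−1) = 377−37 = 340; sign = (−1)^340 = +1.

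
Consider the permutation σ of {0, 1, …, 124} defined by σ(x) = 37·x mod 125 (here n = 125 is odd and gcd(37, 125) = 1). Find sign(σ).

Start at x=71: 71 → 2 → 74 → 113 → 56 → 72 → 39 → … (one orbit).
Decompose π into cycles: lengths [100, 20, 4, 1] (4 cycles, including the fixed point 0).
n − c = 125 − 4 = 121; sign = (−1)^121 = -1.
The Jacobi symbol (37|125) = -1 (Zolotarev) agrees.

-1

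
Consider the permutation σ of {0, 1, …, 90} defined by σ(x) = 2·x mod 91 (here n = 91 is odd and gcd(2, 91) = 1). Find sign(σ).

Trace 57: π^k(57) = [57, 23, 46, 1, 2, 4, 8] for k=0..6.
π_2 has 10 disjoint cycles with lengths [12, 12, 12, 12, 12, 12, 12, 3, 3, 1] on {0,…,90}.
With 10 cycles on 91 points, sign = (−1)^{91−10} = -1.

-1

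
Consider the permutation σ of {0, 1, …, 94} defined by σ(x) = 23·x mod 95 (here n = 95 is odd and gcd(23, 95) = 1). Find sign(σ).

-1

Trace 66: π^k(66) = [66, 93, 49, 82, 81, 58, 4] for k=0..6.
Cycle lengths of π_23 on ℤ/95ℤ: [36, 36, 9, 9, 4, 1]; 6 cycles in total.
sign(π) = (−1)^{n − #cycles} = (−1)^{95−6} = (−1)^89 = -1.
Zolotarev: (23|95) = -1, matching the cycle-count sign.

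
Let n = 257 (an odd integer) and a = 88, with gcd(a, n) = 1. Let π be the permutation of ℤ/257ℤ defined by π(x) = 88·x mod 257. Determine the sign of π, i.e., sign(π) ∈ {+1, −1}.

Start at x=64: 64 → 235 → 120 → 23 → 225 → 11 → 197 → … (one orbit).
Cycle lengths of π_88 on ℤ/257ℤ: [64, 64, 64, 64, 1]; 5 cycles in total.
Σ(ℓ_i−1) = 257−5 = 252; sign = (−1)^252 = +1.
Zolotarev: (88|257) = +1, matching the cycle-count sign.

+1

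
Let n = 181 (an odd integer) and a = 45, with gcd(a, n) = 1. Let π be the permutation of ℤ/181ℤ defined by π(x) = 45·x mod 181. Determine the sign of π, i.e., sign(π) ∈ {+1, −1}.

+1

Trace 16: π^k(16) = [16, 177, 1, 45, 34, 82, 70] for k=0..6.
π_45 has 5 disjoint cycles with lengths [45, 45, 45, 45, 1] on {0,…,180}.
5 cycles on 181: each ℓ→(−1)^(ℓ−1), product (−1)^176 = +1.
Via Zolotarev, sign(π_{45}) = (45|181) = +1.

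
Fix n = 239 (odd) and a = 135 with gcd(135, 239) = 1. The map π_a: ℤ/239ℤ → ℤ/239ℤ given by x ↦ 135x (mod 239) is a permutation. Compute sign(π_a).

+1

Start at x=3: 3 → 166 → 183 → 88 → 169 → 110 → 32 → … (one orbit).
Cycle type of π: 119×2 + 1; total 3 cycles.
With 3 cycles on 239 points, sign = (−1)^{239−3} = +1.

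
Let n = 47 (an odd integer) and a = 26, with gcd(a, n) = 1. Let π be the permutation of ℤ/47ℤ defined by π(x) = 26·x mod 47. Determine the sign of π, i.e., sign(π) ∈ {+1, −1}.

Orbit of 11 under x↦26x: [11, 4, 10, 25, 39, 27, 44]… (length divides ord_47(26)).
Cycle lengths of π_26 on ℤ/47ℤ: [46, 1]; 2 cycles in total.
sign(π) = (−1)^{n − #cycles} = (−1)^{47−2} = (−1)^45 = -1.
Zolotarev: (26|47) = -1, matching the cycle-count sign.

-1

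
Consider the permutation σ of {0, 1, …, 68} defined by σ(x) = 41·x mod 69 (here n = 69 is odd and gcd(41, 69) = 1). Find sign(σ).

Trace 2: π^k(2) = [2, 13, 50, 49, 8, 52, 62] for k=0..6.
Cycle type of π: 22×2 + 11×2 + 2 + 1; total 6 cycles.
6 cycles on 69: each ℓ→(−1)^(ℓ−1), product (−1)^63 = -1.

-1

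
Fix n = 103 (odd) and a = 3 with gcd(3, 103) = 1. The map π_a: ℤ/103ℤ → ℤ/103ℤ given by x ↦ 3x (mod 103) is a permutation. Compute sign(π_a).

Start at x=95: 95 → 79 → 31 → 93 → 73 → 13 → 39 → … (one orbit).
4 cycles of lengths [34, 34, 34, 1].
Σ(ℓ_i−1) = 103−4 = 99; sign = (−1)^99 = -1.
Via Zolotarev, sign(π_{3}) = (3|103) = -1.

-1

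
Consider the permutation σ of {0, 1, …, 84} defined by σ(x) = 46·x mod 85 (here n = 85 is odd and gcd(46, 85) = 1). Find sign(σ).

-1

Orbit of 36 under x↦46x: [36, 41, 16, 56, 26, 6, 21]… (length divides ord_85(46)).
π_46 has 10 disjoint cycles with lengths [16, 16, 16, 16, 16, 1, 1, 1, 1, 1] on {0,…,84}.
With 10 cycles on 85 points, sign = (−1)^{85−10} = -1.
The Jacobi symbol (46|85) = -1 (Zolotarev) agrees.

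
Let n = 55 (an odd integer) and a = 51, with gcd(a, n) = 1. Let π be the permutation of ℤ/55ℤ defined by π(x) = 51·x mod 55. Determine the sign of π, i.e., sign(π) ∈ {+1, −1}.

Orbit of 16 under x↦51x: [16, 46, 36, 21, 26, 6, 31]… (length divides ord_55(51)).
10 cycles of lengths [10, 10, 10, 10, 10, 1, 1, 1, 1, 1].
55 − 10 = 45 transpositions; sign(π) = (−1)^45 = -1.

-1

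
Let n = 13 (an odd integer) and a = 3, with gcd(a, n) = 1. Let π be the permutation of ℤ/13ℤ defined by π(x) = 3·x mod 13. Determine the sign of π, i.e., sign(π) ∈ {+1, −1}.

Start at x=3: 3 → 9 → 1 → 3 (one orbit).
Cycle lengths of π_3 on ℤ/13ℤ: [3, 3, 3, 3, 1]; 5 cycles in total.
13 − 5 = 8 transpositions; sign(π) = (−1)^8 = +1.
Check: (3/13) = +1 by Zolotarev.

+1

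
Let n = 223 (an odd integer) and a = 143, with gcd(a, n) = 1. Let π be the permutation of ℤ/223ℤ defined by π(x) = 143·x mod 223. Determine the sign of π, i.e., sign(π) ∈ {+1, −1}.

Orbit of 197 under x↦143x: [197, 73, 181, 15, 138, 110, 120]… (length divides ord_223(143)).
π_143 has 3 disjoint cycles with lengths [111, 111, 1] on {0,…,222}.
223 − 3 = 220 transpositions; sign(π) = (−1)^220 = +1.
(143|223)_J = +1 (Zolotarev's lemma cross-check).

+1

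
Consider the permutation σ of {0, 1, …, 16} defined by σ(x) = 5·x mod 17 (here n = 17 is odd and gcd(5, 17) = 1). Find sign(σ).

-1

Trace 16: π^k(16) = [16, 12, 9, 11, 4, 3, 15] for k=0..6.
2 cycles of lengths [16, 1].
With 2 cycles on 17 points, sign = (−1)^{17−2} = -1.
Check: (5/17) = -1 by Zolotarev.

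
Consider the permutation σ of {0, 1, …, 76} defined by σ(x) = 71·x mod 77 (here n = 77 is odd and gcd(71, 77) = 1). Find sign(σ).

Orbit of 15 under x↦71x: [15, 64, 1, 71, 36]… (length divides ord_77(71)).
The orbit structure of x ↦ 71x mod 77: 21 orbits of sizes [5, 5, 5, 5, 5, 5, 5, 5, 5, 5, 5, 5, 5, 5, 1, 1, 1, 1, 1, 1, 1].
With 21 cycles on 77 points, sign = (−1)^{77−21} = +1.

+1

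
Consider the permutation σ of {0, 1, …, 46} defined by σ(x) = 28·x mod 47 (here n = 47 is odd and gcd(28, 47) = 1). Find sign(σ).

Orbit of 9 under x↦28x: [9, 17, 6, 27, 4, 18, 34]… (length divides ord_47(28)).
Cycle type of π: 23×2 + 1; total 3 cycles.
n − c = 47 − 3 = 44; sign = (−1)^44 = +1.

+1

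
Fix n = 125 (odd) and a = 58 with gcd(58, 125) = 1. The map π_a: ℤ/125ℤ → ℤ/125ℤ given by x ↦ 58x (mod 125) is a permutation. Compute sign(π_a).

Start at x=34: 34 → 97 → 1 → 58 → 114 → 112 → 121 → … (one orbit).
Cycle type of π: 100 + 20 + 4 + 1; total 4 cycles.
sign(π) = (−1)^{n − #cycles} = (−1)^{125−4} = (−1)^121 = -1.
The Jacobi symbol (58|125) = -1 (Zolotarev) agrees.

-1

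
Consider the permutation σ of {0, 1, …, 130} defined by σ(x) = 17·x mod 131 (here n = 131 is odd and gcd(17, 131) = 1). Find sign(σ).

Trace 63: π^k(63) = [63, 23, 129, 97, 77, 130, 114] for k=0..6.
Cycle lengths of π_17 on ℤ/131ℤ: [130, 1]; 2 cycles in total.
n − c = 131 − 2 = 129; sign = (−1)^129 = -1.
Check: (17/131) = -1 by Zolotarev.

-1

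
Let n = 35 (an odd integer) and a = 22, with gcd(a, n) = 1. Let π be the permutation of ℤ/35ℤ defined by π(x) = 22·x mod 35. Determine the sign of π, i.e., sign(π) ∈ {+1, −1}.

Start at x=29: 29 → 8 → 1 → 22 → 29 (one orbit).
π_22 has 14 disjoint cycles with lengths [4, 4, 4, 4, 4, 4, 4, 1, 1, 1, 1, 1, 1, 1] on {0,…,34}.
With 14 cycles on 35 points, sign = (−1)^{35−14} = -1.
The Jacobi symbol (22|35) = -1 (Zolotarev) agrees.

-1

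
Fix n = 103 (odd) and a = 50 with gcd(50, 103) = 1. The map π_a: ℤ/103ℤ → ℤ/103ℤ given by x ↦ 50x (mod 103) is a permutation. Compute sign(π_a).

+1

Start at x=16: 16 → 79 → 36 → 49 → 81 → 33 → 2 → … (one orbit).
The orbit structure of x ↦ 50x mod 103: 3 orbits of sizes [51, 51, 1].
sign(π) = (−1)^{n − #cycles} = (−1)^{103−3} = (−1)^100 = +1.
Via Zolotarev, sign(π_{50}) = (50|103) = +1.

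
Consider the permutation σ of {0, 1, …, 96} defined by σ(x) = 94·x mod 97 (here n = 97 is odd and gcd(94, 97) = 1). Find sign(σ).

+1

Trace 81: π^k(81) = [81, 48, 50, 44, 62, 8, 73] for k=0..6.
Cycle lengths of π_94 on ℤ/97ℤ: [48, 48, 1]; 3 cycles in total.
97 − 3 = 94 transpositions; sign(π) = (−1)^94 = +1.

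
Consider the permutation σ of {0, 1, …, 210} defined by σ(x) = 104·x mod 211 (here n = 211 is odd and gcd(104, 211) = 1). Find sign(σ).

-1

Start at x=71: 71 → 210 → 107 → 156 → 188 → 140 → 1 → … (one orbit).
22 cycles of lengths [10, 10, 10, 10, 10, 10, 10, 10, 10, 10, 10, 10, 10, 10, 10, 10, 10, 10, 10, 10, 10, 1].
211 − 22 = 189 transpositions; sign(π) = (−1)^189 = -1.
Check: (104/211) = -1 by Zolotarev.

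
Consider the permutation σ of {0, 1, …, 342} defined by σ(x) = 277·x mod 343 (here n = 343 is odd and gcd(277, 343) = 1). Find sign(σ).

Trace 221: π^k(221) = [221, 163, 218, 18, 184, 204, 256] for k=0..6.
Cycle lengths of π_277 on ℤ/343ℤ: [147, 147, 21, 21, 3, 3, 1]; 7 cycles in total.
sign(π) = (−1)^{n − #cycles} = (−1)^{343−7} = (−1)^336 = +1.
(277|343)_J = +1 (Zolotarev's lemma cross-check).

+1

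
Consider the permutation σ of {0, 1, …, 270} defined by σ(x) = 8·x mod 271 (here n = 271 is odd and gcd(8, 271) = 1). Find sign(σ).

+1

Start at x=169: 169 → 268 → 247 → 79 → 90 → 178 → 69 → … (one orbit).
Cycle type of π: 45×6 + 1; total 7 cycles.
sign(π) = (−1)^{n − #cycles} = (−1)^{271−7} = (−1)^264 = +1.
Zolotarev: (8|271) = +1, matching the cycle-count sign.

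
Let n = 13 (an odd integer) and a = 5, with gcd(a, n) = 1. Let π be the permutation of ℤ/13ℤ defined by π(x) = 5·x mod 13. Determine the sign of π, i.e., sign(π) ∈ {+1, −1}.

Start at x=1: 1 → 5 → 12 → 8 → 1 (one orbit).
The orbit structure of x ↦ 5x mod 13: 4 orbits of sizes [4, 4, 4, 1].
4 cycles on 13: each ℓ→(−1)^(ℓ−1), product (−1)^9 = -1.

-1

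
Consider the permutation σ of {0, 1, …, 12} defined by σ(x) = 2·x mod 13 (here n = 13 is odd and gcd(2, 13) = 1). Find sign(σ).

-1

Orbit of 7 under x↦2x: [7, 1, 2, 4, 8, 3, 6]… (length divides ord_13(2)).
π_2 has 2 disjoint cycles with lengths [12, 1] on {0,…,12}.
13 − 2 = 11 transpositions; sign(π) = (−1)^11 = -1.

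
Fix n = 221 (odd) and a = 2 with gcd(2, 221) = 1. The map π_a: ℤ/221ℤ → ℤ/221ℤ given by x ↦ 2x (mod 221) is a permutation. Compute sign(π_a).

-1

Orbit of 1 under x↦2x: [1, 2, 4, 8, 16, 32, 64]… (length divides ord_221(2)).
Cycle lengths of π_2 on ℤ/221ℤ: [24, 24, 24, 24, 24, 24, 24, 24, 12, 8, 8, 1]; 12 cycles in total.
12 cycles on 221: each ℓ→(−1)^(ℓ−1), product (−1)^209 = -1.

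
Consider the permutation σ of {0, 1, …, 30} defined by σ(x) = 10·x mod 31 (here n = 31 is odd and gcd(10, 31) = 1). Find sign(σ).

Trace 8: π^k(8) = [8, 18, 25, 2, 20, 14, 16] for k=0..6.
Decompose π into cycles: lengths [15, 15, 1] (3 cycles, including the fixed point 0).
sign(π) = (−1)^{n − #cycles} = (−1)^{31−3} = (−1)^28 = +1.
Via Zolotarev, sign(π_{10}) = (10|31) = +1.

+1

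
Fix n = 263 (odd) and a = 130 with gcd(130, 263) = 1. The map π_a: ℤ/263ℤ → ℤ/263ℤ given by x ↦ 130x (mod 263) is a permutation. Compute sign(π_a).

Trace 155: π^k(155) = [155, 162, 20, 233, 45, 64, 167] for k=0..6.
The orbit structure of x ↦ 130x mod 263: 2 orbits of sizes [262, 1].
With 2 cycles on 263 points, sign = (−1)^{263−2} = -1.

-1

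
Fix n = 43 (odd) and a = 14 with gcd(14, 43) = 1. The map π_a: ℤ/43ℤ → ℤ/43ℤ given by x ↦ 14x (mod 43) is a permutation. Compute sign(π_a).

+1

Start at x=14: 14 → 24 → 35 → 17 → 23 → 21 → 36 → … (one orbit).
Cycle type of π: 21×2 + 1; total 3 cycles.
sign(π) = (−1)^{n − #cycles} = (−1)^{43−3} = (−1)^40 = +1.
Via Zolotarev, sign(π_{14}) = (14|43) = +1.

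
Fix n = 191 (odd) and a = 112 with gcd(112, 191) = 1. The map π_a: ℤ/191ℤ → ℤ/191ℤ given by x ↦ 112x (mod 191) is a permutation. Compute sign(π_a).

Start at x=144: 144 → 84 → 49 → 140 → 18 → 106 → 30 → … (one orbit).
Cycle lengths of π_112 on ℤ/191ℤ: [190, 1]; 2 cycles in total.
n − c = 191 − 2 = 189; sign = (−1)^189 = -1.

-1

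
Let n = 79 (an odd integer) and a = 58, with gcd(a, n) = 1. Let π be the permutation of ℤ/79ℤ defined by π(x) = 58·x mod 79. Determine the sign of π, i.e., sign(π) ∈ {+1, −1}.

Trace 1: π^k(1) = [1, 58, 46, 61, 62, 41, 8] for k=0..6.
4 cycles of lengths [26, 26, 26, 1].
sign(π) = (−1)^{n − #cycles} = (−1)^{79−4} = (−1)^75 = -1.
Check: (58/79) = -1 by Zolotarev.

-1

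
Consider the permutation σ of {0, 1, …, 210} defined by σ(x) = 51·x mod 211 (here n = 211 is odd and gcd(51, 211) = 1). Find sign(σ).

Start at x=100: 100 → 36 → 148 → 163 → 84 → 64 → 99 → … (one orbit).
π_51 has 3 disjoint cycles with lengths [105, 105, 1] on {0,…,210}.
n − c = 211 − 3 = 208; sign = (−1)^208 = +1.
Check: (51/211) = +1 by Zolotarev.

+1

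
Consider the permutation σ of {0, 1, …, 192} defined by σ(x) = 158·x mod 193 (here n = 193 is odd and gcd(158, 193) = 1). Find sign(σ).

-1

Start at x=50: 50 → 180 → 69 → 94 → 184 → 122 → 169 → … (one orbit).
Decompose π into cycles: lengths [64, 64, 64, 1] (4 cycles, including the fixed point 0).
193 − 4 = 189 transpositions; sign(π) = (−1)^189 = -1.
The Jacobi symbol (158|193) = -1 (Zolotarev) agrees.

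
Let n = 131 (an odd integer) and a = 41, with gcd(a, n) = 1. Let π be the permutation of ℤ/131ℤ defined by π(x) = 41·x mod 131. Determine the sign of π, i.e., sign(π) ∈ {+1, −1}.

Start at x=107: 107 → 64 → 4 → 33 → 43 → 60 → 102 → … (one orbit).
Cycle type of π: 65×2 + 1; total 3 cycles.
With 3 cycles on 131 points, sign = (−1)^{131−3} = +1.

+1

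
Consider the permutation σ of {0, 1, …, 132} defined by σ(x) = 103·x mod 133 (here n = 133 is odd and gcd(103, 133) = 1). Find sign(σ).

Trace 103: π^k(103) = [103, 102, 132, 30, 31, 1] for k=0..5.
Decompose π into cycles: lengths [6, 6, 6, 6, 6, 6, 6, 6, 6, 6, 6, 6, 6, 6, 6, 6, 6, 6, 6, 6, 6, 6, 1] (23 cycles, including the fixed point 0).
n − c = 133 − 23 = 110; sign = (−1)^110 = +1.
(103|133)_J = +1 (Zolotarev's lemma cross-check).

+1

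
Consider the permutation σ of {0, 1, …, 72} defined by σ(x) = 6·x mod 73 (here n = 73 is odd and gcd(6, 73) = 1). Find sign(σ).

+1

Orbit of 27 under x↦6x: [27, 16, 23, 65, 25, 4, 24]… (length divides ord_73(6)).
Cycle type of π: 36×2 + 1; total 3 cycles.
Σ(ℓ_i−1) = 73−3 = 70; sign = (−1)^70 = +1.
Check: (6/73) = +1 by Zolotarev.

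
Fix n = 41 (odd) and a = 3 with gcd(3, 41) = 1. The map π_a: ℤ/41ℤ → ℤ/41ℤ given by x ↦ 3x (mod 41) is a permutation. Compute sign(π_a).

-1

Start at x=38: 38 → 32 → 14 → 1 → 3 → 9 → 27 → … (one orbit).
Cycle type of π: 8×5 + 1; total 6 cycles.
Σ(ℓ_i−1) = 41−6 = 35; sign = (−1)^35 = -1.
Via Zolotarev, sign(π_{3}) = (3|41) = -1.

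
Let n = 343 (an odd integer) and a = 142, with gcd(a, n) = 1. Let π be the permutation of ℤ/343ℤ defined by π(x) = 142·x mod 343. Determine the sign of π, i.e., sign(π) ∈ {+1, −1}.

+1

Start at x=100: 100 → 137 → 246 → 289 → 221 → 169 → 331 → … (one orbit).
Cycle lengths of π_142 on ℤ/343ℤ: [147, 147, 21, 21, 3, 3, 1]; 7 cycles in total.
343 − 7 = 336 transpositions; sign(π) = (−1)^336 = +1.
Zolotarev: (142|343) = +1, matching the cycle-count sign.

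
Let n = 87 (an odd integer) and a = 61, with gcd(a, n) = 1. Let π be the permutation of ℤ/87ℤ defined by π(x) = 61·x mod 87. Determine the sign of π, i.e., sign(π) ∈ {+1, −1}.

-1

Orbit of 25 under x↦61x: [25, 46, 22, 37, 82, 43, 13]… (length divides ord_87(61)).
Cycle lengths of π_61 on ℤ/87ℤ: [28, 28, 28, 1, 1, 1]; 6 cycles in total.
sign(π) = (−1)^{n − #cycles} = (−1)^{87−6} = (−1)^81 = -1.
Via Zolotarev, sign(π_{61}) = (61|87) = -1.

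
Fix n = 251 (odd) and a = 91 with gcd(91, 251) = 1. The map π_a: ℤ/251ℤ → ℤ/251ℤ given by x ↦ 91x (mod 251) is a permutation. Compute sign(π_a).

Orbit of 5 under x↦91x: [5, 204, 241, 94, 20, 63, 211]… (length divides ord_251(91)).
Cycle lengths of π_91 on ℤ/251ℤ: [25, 25, 25, 25, 25, 25, 25, 25, 25, 25, 1]; 11 cycles in total.
sign(π) = (−1)^{n − #cycles} = (−1)^{251−11} = (−1)^240 = +1.
Via Zolotarev, sign(π_{91}) = (91|251) = +1.

+1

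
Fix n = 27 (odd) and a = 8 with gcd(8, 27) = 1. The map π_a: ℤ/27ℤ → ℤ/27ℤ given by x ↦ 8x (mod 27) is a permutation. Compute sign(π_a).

Trace 1: π^k(1) = [1, 8, 10, 26, 19, 17] for k=0..5.
π_8 has 8 disjoint cycles with lengths [6, 6, 6, 2, 2, 2, 2, 1] on {0,…,26}.
sign(π) = (−1)^{n − #cycles} = (−1)^{27−8} = (−1)^19 = -1.

-1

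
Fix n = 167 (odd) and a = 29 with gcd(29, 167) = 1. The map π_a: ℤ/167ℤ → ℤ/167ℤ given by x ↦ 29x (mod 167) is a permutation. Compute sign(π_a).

Orbit of 98 under x↦29x: [98, 3, 87, 18, 21, 108, 126]… (length divides ord_167(29)).
The orbit structure of x ↦ 29x mod 167: 3 orbits of sizes [83, 83, 1].
n − c = 167 − 3 = 164; sign = (−1)^164 = +1.
The Jacobi symbol (29|167) = +1 (Zolotarev) agrees.

+1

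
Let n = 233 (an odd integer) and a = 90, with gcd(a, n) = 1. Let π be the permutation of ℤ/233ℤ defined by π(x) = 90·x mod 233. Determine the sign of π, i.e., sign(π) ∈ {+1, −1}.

-1

Start at x=141: 141 → 108 → 167 → 118 → 135 → 34 → 31 → … (one orbit).
2 cycles of lengths [232, 1].
With 2 cycles on 233 points, sign = (−1)^{233−2} = -1.
Zolotarev: (90|233) = -1, matching the cycle-count sign.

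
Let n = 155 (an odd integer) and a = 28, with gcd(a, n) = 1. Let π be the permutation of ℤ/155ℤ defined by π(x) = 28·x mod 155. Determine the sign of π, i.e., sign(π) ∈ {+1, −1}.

Start at x=138: 138 → 144 → 2 → 56 → 18 → 39 → 7 → … (one orbit).
Cycle type of π: 60×2 + 15×2 + 4 + 1; total 6 cycles.
sign(π) = (−1)^{n − #cycles} = (−1)^{155−6} = (−1)^149 = -1.

-1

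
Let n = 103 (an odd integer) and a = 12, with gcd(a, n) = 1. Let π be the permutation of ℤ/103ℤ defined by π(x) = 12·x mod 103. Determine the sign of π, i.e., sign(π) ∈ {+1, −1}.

Trace 37: π^k(37) = [37, 32, 75, 76, 88, 26, 3] for k=0..6.
π_12 has 2 disjoint cycles with lengths [102, 1] on {0,…,102}.
Σ(ℓ_i−1) = 103−2 = 101; sign = (−1)^101 = -1.
(12|103)_J = -1 (Zolotarev's lemma cross-check).

-1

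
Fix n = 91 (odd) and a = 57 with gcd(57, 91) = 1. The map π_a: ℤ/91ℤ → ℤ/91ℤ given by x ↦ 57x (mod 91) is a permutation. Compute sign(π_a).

Start at x=1: 1 → 57 → 64 → 8 → 1 (one orbit).
Cycle lengths of π_57 on ℤ/91ℤ: [4, 4, 4, 4, 4, 4, 4, 4, 4, 4, 4, 4, 4, 4, 4, 4, 4, 4, 4, 4, 4, 1, 1, 1, 1, 1, 1, 1]; 28 cycles in total.
With 28 cycles on 91 points, sign = (−1)^{91−28} = -1.
Via Zolotarev, sign(π_{57}) = (57|91) = -1.

-1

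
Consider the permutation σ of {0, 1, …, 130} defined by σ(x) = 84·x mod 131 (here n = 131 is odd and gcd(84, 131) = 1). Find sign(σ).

Orbit of 52 under x↦84x: [52, 45, 112, 107, 80, 39, 1]… (length divides ord_131(84)).
Cycle lengths of π_84 on ℤ/131ℤ: [13, 13, 13, 13, 13, 13, 13, 13, 13, 13, 1]; 11 cycles in total.
11 cycles on 131: each ℓ→(−1)^(ℓ−1), product (−1)^120 = +1.
The Jacobi symbol (84|131) = +1 (Zolotarev) agrees.

+1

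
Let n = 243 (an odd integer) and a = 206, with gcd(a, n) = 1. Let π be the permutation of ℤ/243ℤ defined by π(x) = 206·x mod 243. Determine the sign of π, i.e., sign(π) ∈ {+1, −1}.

Trace 181: π^k(181) = [181, 107, 172, 197, 1, 206, 154] for k=0..6.
Decompose π into cycles: lengths [54, 54, 54, 18, 18, 18, 6, 6, 6, 2, 2, 2, 2, 1] (14 cycles, including the fixed point 0).
243 − 14 = 229 transpositions; sign(π) = (−1)^229 = -1.

-1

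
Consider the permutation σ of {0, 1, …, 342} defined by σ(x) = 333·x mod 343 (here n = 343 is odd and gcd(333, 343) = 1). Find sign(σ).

Orbit of 179 under x↦333x: [179, 268, 64, 46, 226, 141, 305]… (length divides ord_343(333)).
π_333 has 7 disjoint cycles with lengths [147, 147, 21, 21, 3, 3, 1] on {0,…,342}.
With 7 cycles on 343 points, sign = (−1)^{343−7} = +1.
Check: (333/343) = +1 by Zolotarev.

+1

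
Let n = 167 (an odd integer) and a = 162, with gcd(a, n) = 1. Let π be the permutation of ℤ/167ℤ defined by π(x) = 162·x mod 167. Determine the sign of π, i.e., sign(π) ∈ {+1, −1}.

Start at x=114: 114 → 98 → 11 → 112 → 108 → 128 → 28 → … (one orbit).
Decompose π into cycles: lengths [83, 83, 1] (3 cycles, including the fixed point 0).
3 cycles on 167: each ℓ→(−1)^(ℓ−1), product (−1)^164 = +1.

+1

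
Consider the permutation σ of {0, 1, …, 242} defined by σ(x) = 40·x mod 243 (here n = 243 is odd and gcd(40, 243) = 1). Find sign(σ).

+1

Start at x=193: 193 → 187 → 190 → 67 → 7 → 37 → 22 → … (one orbit).
Cycle type of π: 81×2 + 27×2 + 9×2 + 3×2 + 1×3; total 11 cycles.
sign(π) = (−1)^{n − #cycles} = (−1)^{243−11} = (−1)^232 = +1.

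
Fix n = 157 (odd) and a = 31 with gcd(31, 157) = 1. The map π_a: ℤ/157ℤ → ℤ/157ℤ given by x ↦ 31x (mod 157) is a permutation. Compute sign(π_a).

Start at x=14: 14 → 120 → 109 → 82 → 30 → 145 → 99 → … (one orbit).
Decompose π into cycles: lengths [78, 78, 1] (3 cycles, including the fixed point 0).
n − c = 157 − 3 = 154; sign = (−1)^154 = +1.
The Jacobi symbol (31|157) = +1 (Zolotarev) agrees.

+1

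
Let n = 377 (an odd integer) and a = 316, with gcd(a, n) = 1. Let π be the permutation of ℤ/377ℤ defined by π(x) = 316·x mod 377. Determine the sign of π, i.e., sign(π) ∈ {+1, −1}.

-1

Trace 75: π^k(75) = [75, 326, 95, 237, 246, 74, 10] for k=0..6.
Cycle type of π: 84×4 + 28 + 6×2 + 1; total 8 cycles.
377 − 8 = 369 transpositions; sign(π) = (−1)^369 = -1.
Via Zolotarev, sign(π_{316}) = (316|377) = -1.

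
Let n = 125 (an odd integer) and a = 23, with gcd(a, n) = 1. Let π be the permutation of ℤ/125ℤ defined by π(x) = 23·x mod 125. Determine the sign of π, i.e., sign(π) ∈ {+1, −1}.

Start at x=51: 51 → 48 → 104 → 17 → 16 → 118 → 89 → … (one orbit).
Cycle type of π: 100 + 20 + 4 + 1; total 4 cycles.
sign(π) = (−1)^{n − #cycles} = (−1)^{125−4} = (−1)^121 = -1.
Via Zolotarev, sign(π_{23}) = (23|125) = -1.

-1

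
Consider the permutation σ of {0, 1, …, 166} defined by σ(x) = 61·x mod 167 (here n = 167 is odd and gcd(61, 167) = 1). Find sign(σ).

+1

Start at x=24: 24 → 128 → 126 → 4 → 77 → 21 → 112 → … (one orbit).
Cycle lengths of π_61 on ℤ/167ℤ: [83, 83, 1]; 3 cycles in total.
3 cycles on 167: each ℓ→(−1)^(ℓ−1), product (−1)^164 = +1.
(61|167)_J = +1 (Zolotarev's lemma cross-check).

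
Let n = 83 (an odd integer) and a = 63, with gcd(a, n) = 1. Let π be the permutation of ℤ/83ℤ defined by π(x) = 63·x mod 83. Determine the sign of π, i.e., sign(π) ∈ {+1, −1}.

Orbit of 9 under x↦63x: [9, 69, 31, 44, 33, 4, 3]… (length divides ord_83(63)).
Cycle type of π: 41×2 + 1; total 3 cycles.
With 3 cycles on 83 points, sign = (−1)^{83−3} = +1.
(63|83)_J = +1 (Zolotarev's lemma cross-check).

+1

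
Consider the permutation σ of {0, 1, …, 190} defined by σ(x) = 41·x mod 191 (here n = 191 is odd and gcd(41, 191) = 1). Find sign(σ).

-1

Orbit of 155 under x↦41x: [155, 52, 31, 125, 159, 25, 70]… (length divides ord_191(41)).
π_41 has 6 disjoint cycles with lengths [38, 38, 38, 38, 38, 1] on {0,…,190}.
n − c = 191 − 6 = 185; sign = (−1)^185 = -1.
The Jacobi symbol (41|191) = -1 (Zolotarev) agrees.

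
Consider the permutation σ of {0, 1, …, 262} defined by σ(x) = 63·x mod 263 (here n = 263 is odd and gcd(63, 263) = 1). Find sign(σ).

Orbit of 255 under x↦63x: [255, 22, 71, 2, 126, 48, 131]… (length divides ord_263(63)).
Cycle lengths of π_63 on ℤ/263ℤ: [262, 1]; 2 cycles in total.
Σ(ℓ_i−1) = 263−2 = 261; sign = (−1)^261 = -1.
Check: (63/263) = -1 by Zolotarev.

-1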